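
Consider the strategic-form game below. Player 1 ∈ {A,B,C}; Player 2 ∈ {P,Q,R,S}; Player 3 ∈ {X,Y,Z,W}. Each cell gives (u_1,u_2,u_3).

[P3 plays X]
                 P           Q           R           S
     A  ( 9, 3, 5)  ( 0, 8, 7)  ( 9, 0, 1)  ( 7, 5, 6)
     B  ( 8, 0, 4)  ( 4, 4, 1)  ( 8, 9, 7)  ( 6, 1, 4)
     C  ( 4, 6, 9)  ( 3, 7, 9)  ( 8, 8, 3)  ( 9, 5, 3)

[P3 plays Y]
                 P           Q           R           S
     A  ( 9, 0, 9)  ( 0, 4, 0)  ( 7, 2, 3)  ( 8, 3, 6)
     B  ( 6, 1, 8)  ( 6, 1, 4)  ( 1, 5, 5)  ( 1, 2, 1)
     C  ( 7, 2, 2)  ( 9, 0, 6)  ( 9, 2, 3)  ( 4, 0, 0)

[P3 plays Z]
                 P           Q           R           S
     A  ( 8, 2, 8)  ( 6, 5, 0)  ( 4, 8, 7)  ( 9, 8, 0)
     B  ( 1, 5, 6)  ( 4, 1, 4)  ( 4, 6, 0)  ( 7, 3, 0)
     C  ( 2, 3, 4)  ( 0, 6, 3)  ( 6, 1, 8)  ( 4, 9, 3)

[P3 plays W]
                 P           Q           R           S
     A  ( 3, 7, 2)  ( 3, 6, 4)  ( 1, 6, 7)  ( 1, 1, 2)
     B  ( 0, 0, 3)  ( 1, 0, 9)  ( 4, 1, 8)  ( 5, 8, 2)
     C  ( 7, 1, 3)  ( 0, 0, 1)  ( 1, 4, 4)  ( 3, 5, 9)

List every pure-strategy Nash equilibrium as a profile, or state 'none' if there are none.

(A,P,X): not NE [P2→Q gives 8>3; P3→Y gives 9>5]
(A,P,Y): not NE [P2→Q gives 4>0]
(A,P,Z): not NE [P2→S gives 8>2; P3→Y gives 9>8]
(A,P,W): not NE [P1→C gives 7>3; P3→Y gives 9>2]
(A,Q,X): not NE [P1→B gives 4>0]
(A,Q,Y): not NE [P1→C gives 9>0; P3→X gives 7>0]
(A,Q,Z): not NE [P2→S gives 8>5; P3→X gives 7>0]
(A,Q,W): not NE [P2→P gives 7>6; P3→X gives 7>4]
(A,R,X): not NE [P2→Q gives 8>0; P3→W gives 7>1]
(A,R,Y): not NE [P1→C gives 9>7; P2→Q gives 4>2; P3→W gives 7>3]
(A,R,Z): not NE [P1→C gives 6>4]
(A,R,W): not NE [P1→B gives 4>1; P2→P gives 7>6]
(A,S,X): not NE [P1→C gives 9>7; P2→Q gives 8>5]
(A,S,Y): not NE [P2→Q gives 4>3]
(A,S,Z): not NE [P3→Y gives 6>0]
(A,S,W): not NE [P1→B gives 5>1; P2→P gives 7>1; P3→Y gives 6>2]
(B,P,X): not NE [P1→A gives 9>8; P2→R gives 9>0; P3→Y gives 8>4]
(B,P,Y): not NE [P1→A gives 9>6; P2→R gives 5>1]
(B,P,Z): not NE [P1→A gives 8>1; P2→R gives 6>5; P3→Y gives 8>6]
(B,P,W): not NE [P1→C gives 7>0; P2→S gives 8>0; P3→Y gives 8>3]
(B,Q,X): not NE [P2→R gives 9>4; P3→W gives 9>1]
(B,Q,Y): not NE [P1→C gives 9>6; P2→R gives 5>1; P3→W gives 9>4]
(B,Q,Z): not NE [P1→A gives 6>4; P2→R gives 6>1; P3→W gives 9>4]
(B,Q,W): not NE [P1→A gives 3>1; P2→S gives 8>0]
(B,R,X): not NE [P1→A gives 9>8; P3→W gives 8>7]
(B,R,Y): not NE [P1→C gives 9>1; P3→W gives 8>5]
(B,R,Z): not NE [P1→C gives 6>4; P3→W gives 8>0]
(B,R,W): not NE [P2→S gives 8>1]
(B,S,X): not NE [P1→C gives 9>6; P2→R gives 9>1]
(B,S,Y): not NE [P1→A gives 8>1; P2→R gives 5>2; P3→X gives 4>1]
(B,S,Z): not NE [P1→A gives 9>7; P2→R gives 6>3; P3→X gives 4>0]
(B,S,W): not NE [P3→X gives 4>2]
(C,P,X): not NE [P1→A gives 9>4; P2→R gives 8>6]
(C,P,Y): not NE [P1→A gives 9>7; P3→X gives 9>2]
(C,P,Z): not NE [P1→A gives 8>2; P2→S gives 9>3; P3→X gives 9>4]
(C,P,W): not NE [P2→S gives 5>1; P3→X gives 9>3]
(C,Q,X): not NE [P1→B gives 4>3; P2→R gives 8>7]
(C,Q,Y): not NE [P2→R gives 2>0; P3→X gives 9>6]
(C,Q,Z): not NE [P1→A gives 6>0; P2→S gives 9>6; P3→X gives 9>3]
(C,Q,W): not NE [P1→A gives 3>0; P2→S gives 5>0; P3→X gives 9>1]
(C,R,X): not NE [P1→A gives 9>8; P3→Z gives 8>3]
(C,R,Y): not NE [P3→Z gives 8>3]
(C,R,Z): not NE [P2→S gives 9>1]
(C,R,W): not NE [P1→B gives 4>1; P2→S gives 5>4; P3→Z gives 8>4]
(C,S,X): not NE [P2→R gives 8>5; P3→W gives 9>3]
(C,S,Y): not NE [P1→A gives 8>4; P2→R gives 2>0; P3→W gives 9>0]
(C,S,Z): not NE [P1→A gives 9>4; P3→W gives 9>3]
(C,S,W): not NE [P1→B gives 5>3]

PSNE: ∅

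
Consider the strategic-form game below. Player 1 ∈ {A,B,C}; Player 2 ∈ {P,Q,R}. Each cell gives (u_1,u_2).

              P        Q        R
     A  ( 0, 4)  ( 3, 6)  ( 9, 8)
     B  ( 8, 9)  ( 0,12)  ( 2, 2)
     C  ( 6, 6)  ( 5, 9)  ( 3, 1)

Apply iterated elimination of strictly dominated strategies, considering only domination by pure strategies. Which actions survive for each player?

P2 drop P (Q beats it: A:6>4 B:12>9 C:9>6)
P1 drop B (A beats it: Q:3>0 R:9>2)
P1→{A,C} P2→{Q,R}

Survivors P1:{A,C} P2:{Q,R}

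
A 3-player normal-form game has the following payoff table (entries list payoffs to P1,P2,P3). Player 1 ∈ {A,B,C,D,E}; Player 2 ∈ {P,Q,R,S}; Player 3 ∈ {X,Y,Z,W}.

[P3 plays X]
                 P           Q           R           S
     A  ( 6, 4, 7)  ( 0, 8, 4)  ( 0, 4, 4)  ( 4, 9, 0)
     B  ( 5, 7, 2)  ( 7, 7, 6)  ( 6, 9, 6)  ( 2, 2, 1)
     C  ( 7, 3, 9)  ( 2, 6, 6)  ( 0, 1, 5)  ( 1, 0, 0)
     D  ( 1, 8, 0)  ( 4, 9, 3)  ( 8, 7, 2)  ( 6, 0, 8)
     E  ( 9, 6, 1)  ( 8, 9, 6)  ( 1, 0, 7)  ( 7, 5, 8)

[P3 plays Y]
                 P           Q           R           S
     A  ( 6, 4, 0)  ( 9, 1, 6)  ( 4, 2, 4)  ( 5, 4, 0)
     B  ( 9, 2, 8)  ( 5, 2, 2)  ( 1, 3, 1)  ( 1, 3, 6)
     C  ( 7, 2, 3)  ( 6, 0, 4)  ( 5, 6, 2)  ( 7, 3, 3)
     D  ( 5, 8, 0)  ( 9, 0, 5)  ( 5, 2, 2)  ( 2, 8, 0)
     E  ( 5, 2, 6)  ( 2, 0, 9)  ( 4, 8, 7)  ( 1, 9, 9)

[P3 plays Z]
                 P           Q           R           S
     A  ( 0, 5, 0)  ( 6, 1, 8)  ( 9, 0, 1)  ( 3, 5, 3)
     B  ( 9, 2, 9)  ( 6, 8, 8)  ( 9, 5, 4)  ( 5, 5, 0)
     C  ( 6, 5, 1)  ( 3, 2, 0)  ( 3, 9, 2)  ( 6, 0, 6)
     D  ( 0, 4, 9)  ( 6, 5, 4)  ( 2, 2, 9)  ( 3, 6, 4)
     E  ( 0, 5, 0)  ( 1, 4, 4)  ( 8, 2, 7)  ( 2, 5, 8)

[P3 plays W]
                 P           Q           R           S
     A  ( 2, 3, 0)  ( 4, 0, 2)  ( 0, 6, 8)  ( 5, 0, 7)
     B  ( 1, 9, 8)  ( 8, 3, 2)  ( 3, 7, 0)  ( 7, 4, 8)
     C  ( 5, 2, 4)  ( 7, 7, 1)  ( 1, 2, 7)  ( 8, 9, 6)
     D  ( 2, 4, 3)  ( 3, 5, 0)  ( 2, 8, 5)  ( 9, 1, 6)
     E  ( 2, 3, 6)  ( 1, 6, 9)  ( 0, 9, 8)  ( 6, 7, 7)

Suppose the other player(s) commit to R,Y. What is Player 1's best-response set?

u_1(A vs R,Y) = 4
u_1(B vs R,Y) = 1
u_1(C vs R,Y) = 5
u_1(D vs R,Y) = 5
u_1(E vs R,Y) = 4
max payoff 5 at {C,D}

argmax u_1 = {C,D}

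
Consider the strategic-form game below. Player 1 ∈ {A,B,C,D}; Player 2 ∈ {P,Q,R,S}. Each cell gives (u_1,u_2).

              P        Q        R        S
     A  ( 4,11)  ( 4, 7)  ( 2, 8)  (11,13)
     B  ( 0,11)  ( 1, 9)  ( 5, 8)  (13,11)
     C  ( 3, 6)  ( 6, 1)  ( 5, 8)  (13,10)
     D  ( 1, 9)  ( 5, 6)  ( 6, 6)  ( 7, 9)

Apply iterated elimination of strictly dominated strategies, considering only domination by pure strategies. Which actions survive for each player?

P2 drop Q (P beats it: A:11>7 B:11>9 C:6>1 D:9>6)
P2 drop R (S beats it: A:13>8 B:11>8 C:10>8 D:9>6)
P1 drop D (A beats it: P:4>1 S:11>7)
P1→{A,B,C} P2→{P,S}

Survivors P1:{A,B,C} P2:{P,S}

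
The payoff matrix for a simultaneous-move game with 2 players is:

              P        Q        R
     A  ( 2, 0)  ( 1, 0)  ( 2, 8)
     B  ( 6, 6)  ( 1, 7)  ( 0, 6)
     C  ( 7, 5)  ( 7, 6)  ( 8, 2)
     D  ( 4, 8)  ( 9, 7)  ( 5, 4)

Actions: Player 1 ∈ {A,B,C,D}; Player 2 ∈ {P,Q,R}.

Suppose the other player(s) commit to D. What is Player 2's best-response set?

BR_2 = {P}

u_2(P vs D) = 8
u_2(Q vs D) = 7
u_2(R vs D) = 4
max payoff 8 at {P}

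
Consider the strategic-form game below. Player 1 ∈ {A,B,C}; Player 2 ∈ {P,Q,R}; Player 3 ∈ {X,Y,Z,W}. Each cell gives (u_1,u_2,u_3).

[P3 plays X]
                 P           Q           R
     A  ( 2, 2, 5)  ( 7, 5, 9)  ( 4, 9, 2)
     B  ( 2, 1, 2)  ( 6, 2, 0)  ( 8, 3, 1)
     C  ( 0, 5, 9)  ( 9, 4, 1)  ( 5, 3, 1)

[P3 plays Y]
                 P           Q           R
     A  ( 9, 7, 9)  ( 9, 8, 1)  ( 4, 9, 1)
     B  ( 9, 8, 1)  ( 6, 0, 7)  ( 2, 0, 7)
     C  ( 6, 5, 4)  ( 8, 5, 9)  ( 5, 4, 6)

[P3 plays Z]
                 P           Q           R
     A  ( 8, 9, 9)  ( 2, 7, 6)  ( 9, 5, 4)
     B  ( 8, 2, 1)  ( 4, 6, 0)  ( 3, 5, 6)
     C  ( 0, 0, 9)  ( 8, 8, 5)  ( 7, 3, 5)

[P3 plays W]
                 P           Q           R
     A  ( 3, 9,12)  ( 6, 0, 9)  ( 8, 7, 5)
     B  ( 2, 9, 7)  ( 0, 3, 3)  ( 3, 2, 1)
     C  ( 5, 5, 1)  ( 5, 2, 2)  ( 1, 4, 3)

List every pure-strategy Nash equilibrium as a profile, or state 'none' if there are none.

Equilibria: none

(A,P,X): not NE [P2→R gives 9>2; P3→W gives 12>5]
(A,P,Y): not NE [P2→R gives 9>7; P3→W gives 12>9]
(A,P,Z): not NE [P3→W gives 12>9]
(A,P,W): not NE [P1→C gives 5>3]
(A,Q,X): not NE [P1→C gives 9>7; P2→R gives 9>5]
(A,Q,Y): not NE [P2→R gives 9>8; P3→W gives 9>1]
(A,Q,Z): not NE [P1→C gives 8>2; P2→P gives 9>7; P3→W gives 9>6]
(A,Q,W): not NE [P2→P gives 9>0]
(A,R,X): not NE [P1→B gives 8>4; P3→W gives 5>2]
(A,R,Y): not NE [P1→C gives 5>4; P3→W gives 5>1]
(A,R,Z): not NE [P2→P gives 9>5; P3→W gives 5>4]
(A,R,W): not NE [P2→P gives 9>7]
(B,P,X): not NE [P2→R gives 3>1; P3→W gives 7>2]
(B,P,Y): not NE [P3→W gives 7>1]
(B,P,Z): not NE [P2→Q gives 6>2; P3→W gives 7>1]
(B,P,W): not NE [P1→C gives 5>2]
(B,Q,X): not NE [P1→C gives 9>6; P2→R gives 3>2; P3→Y gives 7>0]
(B,Q,Y): not NE [P1→A gives 9>6; P2→P gives 8>0]
(B,Q,Z): not NE [P1→C gives 8>4; P3→Y gives 7>0]
(B,Q,W): not NE [P1→A gives 6>0; P2→P gives 9>3; P3→Y gives 7>3]
(B,R,X): not NE [P3→Y gives 7>1]
(B,R,Y): not NE [P1→C gives 5>2; P2→P gives 8>0]
(B,R,Z): not NE [P1→A gives 9>3; P2→Q gives 6>5; P3→Y gives 7>6]
(B,R,W): not NE [P1→A gives 8>3; P2→P gives 9>2; P3→Y gives 7>1]
(C,P,X): not NE [P1→B gives 2>0]
(C,P,Y): not NE [P1→B gives 9>6; P3→Z gives 9>4]
(C,P,Z): not NE [P1→B gives 8>0; P2→Q gives 8>0]
(C,P,W): not NE [P3→Z gives 9>1]
(C,Q,X): not NE [P2→P gives 5>4; P3→Y gives 9>1]
(C,Q,Y): not NE [P1→A gives 9>8]
(C,Q,Z): not NE [P3→Y gives 9>5]
(C,Q,W): not NE [P1→A gives 6>5; P2→P gives 5>2; P3→Y gives 9>2]
(C,R,X): not NE [P1→B gives 8>5; P2→P gives 5>3; P3→Y gives 6>1]
(C,R,Y): not NE [P2→Q gives 5>4]
(C,R,Z): not NE [P1→A gives 9>7; P2→Q gives 8>3; P3→Y gives 6>5]
(C,R,W): not NE [P1→A gives 8>1; P2→P gives 5>4; P3→Y gives 6>3]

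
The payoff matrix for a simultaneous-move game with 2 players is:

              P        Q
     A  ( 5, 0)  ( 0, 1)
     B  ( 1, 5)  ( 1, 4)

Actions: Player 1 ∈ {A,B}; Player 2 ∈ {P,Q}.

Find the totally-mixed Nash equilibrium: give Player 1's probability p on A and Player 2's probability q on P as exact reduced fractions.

P1 indiff ⇒ q·5+(1-q)·0 = q·1+(1-q)·1 ⇒ q(4) = (1-q)(1) ⇒ q = 1/5
P2 indiff ⇒ p·0+(1-p)·5 = p·1+(1-p)·4 ⇒ p(-1) = (1-p)(-1) ⇒ p = 1/2

(p,q) = (1/2, 1/5)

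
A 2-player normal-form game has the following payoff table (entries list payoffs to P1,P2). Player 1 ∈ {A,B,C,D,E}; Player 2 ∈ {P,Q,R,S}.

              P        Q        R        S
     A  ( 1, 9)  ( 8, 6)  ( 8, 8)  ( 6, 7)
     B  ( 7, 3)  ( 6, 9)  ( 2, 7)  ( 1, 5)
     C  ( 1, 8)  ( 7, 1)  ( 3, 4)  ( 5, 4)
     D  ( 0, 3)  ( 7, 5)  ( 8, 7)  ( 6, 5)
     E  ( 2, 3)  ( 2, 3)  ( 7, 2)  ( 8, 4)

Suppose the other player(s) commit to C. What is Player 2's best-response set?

u_2(P vs C) = 8
u_2(Q vs C) = 1
u_2(R vs C) = 4
u_2(S vs C) = 4
max payoff 8 at {P}

P2 best: {P}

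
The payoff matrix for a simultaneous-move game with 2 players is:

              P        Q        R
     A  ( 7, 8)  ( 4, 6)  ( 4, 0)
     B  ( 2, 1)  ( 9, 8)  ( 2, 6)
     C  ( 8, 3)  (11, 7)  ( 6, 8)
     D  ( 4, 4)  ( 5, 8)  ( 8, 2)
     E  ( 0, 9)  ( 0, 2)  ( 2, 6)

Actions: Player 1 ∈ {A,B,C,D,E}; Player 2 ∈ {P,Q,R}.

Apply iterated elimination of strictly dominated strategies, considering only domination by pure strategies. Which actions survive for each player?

P1 drop A (C beats it: P:8>7 Q:11>4 R:6>4)
P1 drop B (C beats it: P:8>2 Q:11>9 R:6>2)
P1 drop E (C beats it: P:8>0 Q:11>0 R:6>2)
P2 drop P (Q beats it: C:7>3 D:8>4)
P1→{C,D} P2→{Q,R}

Remaining: P1:{C,D} P2:{Q,R}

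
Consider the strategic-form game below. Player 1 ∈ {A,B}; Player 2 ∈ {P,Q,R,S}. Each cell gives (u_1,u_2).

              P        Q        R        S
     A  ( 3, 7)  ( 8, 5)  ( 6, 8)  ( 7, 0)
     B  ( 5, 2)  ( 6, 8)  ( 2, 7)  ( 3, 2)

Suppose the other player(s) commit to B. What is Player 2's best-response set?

P2 best: {Q}

u_2(P vs B) = 2
u_2(Q vs B) = 8
u_2(R vs B) = 7
u_2(S vs B) = 2
max payoff 8 at {Q}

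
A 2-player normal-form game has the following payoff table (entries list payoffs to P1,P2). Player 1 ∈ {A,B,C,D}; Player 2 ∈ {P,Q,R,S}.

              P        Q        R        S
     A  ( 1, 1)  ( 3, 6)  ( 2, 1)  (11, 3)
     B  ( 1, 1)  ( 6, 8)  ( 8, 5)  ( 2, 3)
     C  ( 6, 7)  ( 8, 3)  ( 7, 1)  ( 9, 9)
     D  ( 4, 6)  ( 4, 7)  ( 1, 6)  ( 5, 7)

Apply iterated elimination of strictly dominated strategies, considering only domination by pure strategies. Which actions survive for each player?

P1 drop D (C beats it: P:6>4 Q:8>4 R:7>1 S:9>5)
P2 drop P (S beats it: A:3>1 B:3>1 C:9>7)
P2 drop R (Q beats it: A:6>1 B:8>5 C:3>1)
P1 drop B (C beats it: Q:8>6 S:9>2)
P1→{A,C} P2→{Q,S}

Remaining: P1:{A,C} P2:{Q,S}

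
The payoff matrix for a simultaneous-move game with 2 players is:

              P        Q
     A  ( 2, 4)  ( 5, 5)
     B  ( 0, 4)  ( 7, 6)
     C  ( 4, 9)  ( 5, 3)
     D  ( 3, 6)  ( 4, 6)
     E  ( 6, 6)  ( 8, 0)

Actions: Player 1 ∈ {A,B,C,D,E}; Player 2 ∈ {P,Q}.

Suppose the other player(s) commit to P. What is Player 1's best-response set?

argmax u_1 = {E}

u_1(A vs P) = 2
u_1(B vs P) = 0
u_1(C vs P) = 4
u_1(D vs P) = 3
u_1(E vs P) = 6
max payoff 6 at {E}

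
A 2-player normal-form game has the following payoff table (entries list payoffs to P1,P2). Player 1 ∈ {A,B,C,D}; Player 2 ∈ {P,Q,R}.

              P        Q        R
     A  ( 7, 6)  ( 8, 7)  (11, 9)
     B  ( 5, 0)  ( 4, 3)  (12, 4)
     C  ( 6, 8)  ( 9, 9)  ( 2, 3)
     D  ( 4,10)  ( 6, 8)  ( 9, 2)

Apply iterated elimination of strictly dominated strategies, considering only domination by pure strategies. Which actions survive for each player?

P1 drop D (A beats it: P:7>4 Q:8>6 R:11>9)
P2 drop P (Q beats it: A:7>6 B:3>0 C:9>8)
P1→{A,B,C} P2→{Q,R}

IESDS → P1:{A,B,C} P2:{Q,R}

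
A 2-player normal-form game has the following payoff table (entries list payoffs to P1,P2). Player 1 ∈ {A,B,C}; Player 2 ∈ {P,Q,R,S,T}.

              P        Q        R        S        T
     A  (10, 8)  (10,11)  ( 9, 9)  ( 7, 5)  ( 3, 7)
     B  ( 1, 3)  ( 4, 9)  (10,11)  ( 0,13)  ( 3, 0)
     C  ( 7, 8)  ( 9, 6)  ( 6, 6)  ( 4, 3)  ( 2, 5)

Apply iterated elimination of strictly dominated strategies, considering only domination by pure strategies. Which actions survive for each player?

Survivors P1:{A,B} P2:{Q,R,S}

P1 drop C (A beats it: P:10>7 Q:10>9 R:9>6 S:7>4 T:3>2)
P2 drop P (Q beats it: A:11>8 B:9>3)
P2 drop T (Q beats it: A:11>7 B:9>0)
P1→{A,B} P2→{Q,R,S}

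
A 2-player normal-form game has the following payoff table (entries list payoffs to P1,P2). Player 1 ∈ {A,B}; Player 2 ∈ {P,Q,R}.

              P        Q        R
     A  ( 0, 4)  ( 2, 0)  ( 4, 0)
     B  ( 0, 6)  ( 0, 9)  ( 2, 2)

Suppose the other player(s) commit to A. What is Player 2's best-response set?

argmax u_2 = {P}

u_2(P vs A) = 4
u_2(Q vs A) = 0
u_2(R vs A) = 0
max payoff 4 at {P}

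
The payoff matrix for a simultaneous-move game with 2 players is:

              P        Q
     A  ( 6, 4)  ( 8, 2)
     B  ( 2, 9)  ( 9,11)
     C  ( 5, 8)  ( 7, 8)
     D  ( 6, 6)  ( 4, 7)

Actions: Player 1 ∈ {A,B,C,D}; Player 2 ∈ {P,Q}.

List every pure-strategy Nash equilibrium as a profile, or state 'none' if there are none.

Nash profiles: (A,P), (B,Q)

(A,P): NE
(A,Q): not NE [P1→B gives 9>8; P2→P gives 4>2]
(B,P): not NE [P1→D gives 6>2; P2→Q gives 11>9]
(B,Q): NE
(C,P): not NE [P1→D gives 6>5]
(C,Q): not NE [P1→B gives 9>7]
(D,P): not NE [P2→Q gives 7>6]
(D,Q): not NE [P1→B gives 9>4]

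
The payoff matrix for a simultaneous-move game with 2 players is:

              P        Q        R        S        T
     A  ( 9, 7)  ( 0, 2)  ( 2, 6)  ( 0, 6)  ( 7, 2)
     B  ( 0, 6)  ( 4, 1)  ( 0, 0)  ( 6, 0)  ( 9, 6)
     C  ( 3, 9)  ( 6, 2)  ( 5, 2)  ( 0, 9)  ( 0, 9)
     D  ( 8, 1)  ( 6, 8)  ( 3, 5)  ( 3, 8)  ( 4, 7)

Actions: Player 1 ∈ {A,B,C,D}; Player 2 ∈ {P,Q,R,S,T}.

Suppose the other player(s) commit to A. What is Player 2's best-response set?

argmax u_2 = {P}

u_2(P vs A) = 7
u_2(Q vs A) = 2
u_2(R vs A) = 6
u_2(S vs A) = 6
u_2(T vs A) = 2
max payoff 7 at {P}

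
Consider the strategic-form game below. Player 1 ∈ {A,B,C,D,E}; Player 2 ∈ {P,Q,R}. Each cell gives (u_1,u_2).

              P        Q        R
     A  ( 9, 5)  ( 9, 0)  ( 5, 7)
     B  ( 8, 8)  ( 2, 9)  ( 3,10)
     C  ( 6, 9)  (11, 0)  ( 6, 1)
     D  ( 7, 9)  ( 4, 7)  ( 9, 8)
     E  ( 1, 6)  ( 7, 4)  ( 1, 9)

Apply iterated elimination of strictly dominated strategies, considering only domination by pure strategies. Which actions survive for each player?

Survivors P1:{A,D} P2:{P,R}

P1 drop B (A beats it: P:9>8 Q:9>2 R:5>3)
P1 drop E (A beats it: P:9>1 Q:9>7 R:5>1)
P2 drop Q (P beats it: A:5>0 C:9>0 D:9>7)
P1 drop C (D beats it: P:7>6 R:9>6)
P1→{A,D} P2→{P,R}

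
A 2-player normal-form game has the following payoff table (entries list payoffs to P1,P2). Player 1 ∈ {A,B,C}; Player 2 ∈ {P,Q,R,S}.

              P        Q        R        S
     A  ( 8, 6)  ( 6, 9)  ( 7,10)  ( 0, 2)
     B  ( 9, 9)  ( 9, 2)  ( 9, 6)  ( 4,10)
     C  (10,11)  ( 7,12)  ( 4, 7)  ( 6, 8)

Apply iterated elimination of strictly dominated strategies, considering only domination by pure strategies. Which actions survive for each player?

P1 drop A (B beats it: P:9>8 Q:9>6 R:9>7 S:4>0)
P2 drop R (P beats it: B:9>6 C:11>7)
P1→{B,C} P2→{P,Q,S}

IESDS → P1:{B,C} P2:{P,Q,S}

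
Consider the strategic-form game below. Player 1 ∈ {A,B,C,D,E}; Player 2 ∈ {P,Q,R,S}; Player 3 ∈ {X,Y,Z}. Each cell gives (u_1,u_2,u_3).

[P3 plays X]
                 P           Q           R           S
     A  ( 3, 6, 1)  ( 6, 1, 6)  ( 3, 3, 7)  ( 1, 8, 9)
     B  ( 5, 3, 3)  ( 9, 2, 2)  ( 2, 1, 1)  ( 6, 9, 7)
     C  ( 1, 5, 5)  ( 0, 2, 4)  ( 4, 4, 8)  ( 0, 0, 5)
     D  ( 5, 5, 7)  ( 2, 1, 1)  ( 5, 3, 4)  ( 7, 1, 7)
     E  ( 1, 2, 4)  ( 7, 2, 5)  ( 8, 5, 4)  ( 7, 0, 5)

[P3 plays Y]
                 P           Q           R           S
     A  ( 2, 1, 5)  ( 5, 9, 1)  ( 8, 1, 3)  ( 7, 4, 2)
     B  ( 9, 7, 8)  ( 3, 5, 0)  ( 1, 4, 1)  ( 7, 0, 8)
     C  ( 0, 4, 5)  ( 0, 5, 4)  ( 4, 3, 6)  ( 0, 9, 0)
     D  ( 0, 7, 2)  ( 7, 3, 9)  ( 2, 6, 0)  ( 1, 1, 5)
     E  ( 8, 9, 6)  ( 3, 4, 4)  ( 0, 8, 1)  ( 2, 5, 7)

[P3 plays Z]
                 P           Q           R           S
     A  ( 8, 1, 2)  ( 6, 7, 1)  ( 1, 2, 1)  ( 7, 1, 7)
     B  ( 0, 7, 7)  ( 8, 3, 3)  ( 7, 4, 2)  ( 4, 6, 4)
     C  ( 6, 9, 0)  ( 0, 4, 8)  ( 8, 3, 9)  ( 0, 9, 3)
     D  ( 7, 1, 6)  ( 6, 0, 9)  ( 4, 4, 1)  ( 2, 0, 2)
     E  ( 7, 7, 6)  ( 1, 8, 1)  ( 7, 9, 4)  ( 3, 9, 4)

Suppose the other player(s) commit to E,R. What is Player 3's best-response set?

argmax u_3 = {X,Z}

u_3(X vs E,R) = 4
u_3(Y vs E,R) = 1
u_3(Z vs E,R) = 4
max payoff 4 at {X,Z}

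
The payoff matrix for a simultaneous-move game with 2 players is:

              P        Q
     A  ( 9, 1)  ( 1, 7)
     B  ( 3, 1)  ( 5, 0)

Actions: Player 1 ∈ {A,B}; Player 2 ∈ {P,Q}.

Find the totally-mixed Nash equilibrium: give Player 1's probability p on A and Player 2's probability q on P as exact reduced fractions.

P1 indiff ⇒ q·9+(1-q)·1 = q·3+(1-q)·5 ⇒ q(6) = (1-q)(4) ⇒ q = 2/5
P2 indiff ⇒ p·1+(1-p)·1 = p·7+(1-p)·0 ⇒ p(-6) = (1-p)(-1) ⇒ p = 1/7

P1 mixes 1/7 on A; P2 mixes 2/5 on P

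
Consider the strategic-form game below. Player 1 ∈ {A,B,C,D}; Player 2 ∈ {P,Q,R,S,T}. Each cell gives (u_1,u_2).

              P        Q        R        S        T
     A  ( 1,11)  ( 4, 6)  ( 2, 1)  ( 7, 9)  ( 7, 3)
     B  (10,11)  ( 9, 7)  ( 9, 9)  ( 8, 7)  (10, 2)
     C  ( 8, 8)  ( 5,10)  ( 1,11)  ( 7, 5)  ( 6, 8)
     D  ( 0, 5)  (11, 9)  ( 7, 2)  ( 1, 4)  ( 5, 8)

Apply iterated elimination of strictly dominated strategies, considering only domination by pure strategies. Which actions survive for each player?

P1 drop A (B beats it: P:10>1 Q:9>4 R:9>2 S:8>7 T:10>7)
P1 drop C (B beats it: P:10>8 Q:9>5 R:9>1 S:8>7 T:10>6)
P2 drop R (P beats it: B:11>9 D:5>2)
P2 drop S (P beats it: B:11>7 D:5>4)
P2 drop T (Q beats it: B:7>2 D:9>8)
P1→{B,D} P2→{P,Q}

Survivors P1:{B,D} P2:{P,Q}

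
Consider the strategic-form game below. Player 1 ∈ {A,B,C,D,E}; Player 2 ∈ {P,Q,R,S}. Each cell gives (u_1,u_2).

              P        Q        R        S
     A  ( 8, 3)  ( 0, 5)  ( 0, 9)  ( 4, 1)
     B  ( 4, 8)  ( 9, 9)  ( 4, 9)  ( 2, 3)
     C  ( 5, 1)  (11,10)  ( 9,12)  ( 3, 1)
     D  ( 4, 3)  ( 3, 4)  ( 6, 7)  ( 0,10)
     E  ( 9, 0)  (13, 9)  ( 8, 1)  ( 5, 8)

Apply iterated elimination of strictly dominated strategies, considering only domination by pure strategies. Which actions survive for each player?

P1 drop A (E beats it: P:9>8 Q:13>0 R:8>0 S:5>4)
P1 drop B (C beats it: P:5>4 Q:11>9 R:9>4 S:3>2)
P1 drop D (C beats it: P:5>4 Q:11>3 R:9>6 S:3>0)
P2 drop P (Q beats it: C:10>1 E:9>0)
P2 drop S (Q beats it: C:10>1 E:9>8)
P1→{C,E} P2→{Q,R}

Remaining: P1:{C,E} P2:{Q,R}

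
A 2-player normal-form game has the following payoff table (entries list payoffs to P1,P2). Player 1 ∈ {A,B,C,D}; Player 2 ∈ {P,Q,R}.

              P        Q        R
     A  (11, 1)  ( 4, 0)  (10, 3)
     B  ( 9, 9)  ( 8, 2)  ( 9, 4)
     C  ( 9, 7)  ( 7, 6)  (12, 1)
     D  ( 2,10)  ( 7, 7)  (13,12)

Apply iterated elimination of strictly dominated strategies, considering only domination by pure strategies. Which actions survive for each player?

Remaining: P1:{A,C,D} P2:{P,R}

P2 drop Q (P beats it: A:1>0 B:9>2 C:7>6 D:10>7)
P1 drop B (A beats it: P:11>9 R:10>9)
P1→{A,C,D} P2→{P,R}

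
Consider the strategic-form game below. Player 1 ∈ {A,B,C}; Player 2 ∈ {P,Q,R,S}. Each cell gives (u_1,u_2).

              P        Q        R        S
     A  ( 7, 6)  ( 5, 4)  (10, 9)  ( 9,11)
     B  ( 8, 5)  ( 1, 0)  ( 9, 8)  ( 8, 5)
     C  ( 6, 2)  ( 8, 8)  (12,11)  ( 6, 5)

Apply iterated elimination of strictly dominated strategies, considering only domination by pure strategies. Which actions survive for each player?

Survivors P1:{A,C} P2:{R,S}

P2 drop P (R beats it: A:9>6 B:8>5 C:11>2)
P1 drop B (A beats it: Q:5>1 R:10>9 S:9>8)
P2 drop Q (R beats it: A:9>4 C:11>8)
P1→{A,C} P2→{R,S}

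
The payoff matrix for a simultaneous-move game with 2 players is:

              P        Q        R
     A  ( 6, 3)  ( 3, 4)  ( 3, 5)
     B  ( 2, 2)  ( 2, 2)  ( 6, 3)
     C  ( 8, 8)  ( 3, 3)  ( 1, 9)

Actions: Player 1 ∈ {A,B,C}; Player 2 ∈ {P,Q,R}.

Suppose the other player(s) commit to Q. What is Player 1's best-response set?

u_1(A vs Q) = 3
u_1(B vs Q) = 2
u_1(C vs Q) = 3
max payoff 3 at {A,C}

P1 best: {A,C}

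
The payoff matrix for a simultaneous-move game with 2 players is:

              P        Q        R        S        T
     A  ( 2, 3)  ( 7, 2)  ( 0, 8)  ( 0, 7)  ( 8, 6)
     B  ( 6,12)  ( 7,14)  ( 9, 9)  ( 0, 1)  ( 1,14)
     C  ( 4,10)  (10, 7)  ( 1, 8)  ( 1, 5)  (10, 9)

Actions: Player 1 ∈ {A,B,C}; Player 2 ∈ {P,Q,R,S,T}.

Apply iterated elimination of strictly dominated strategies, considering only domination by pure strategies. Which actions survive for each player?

IESDS → P1:{B,C} P2:{P,Q,T}

P1 drop A (C beats it: P:4>2 Q:10>7 R:1>0 S:1>0 T:10>8)
P2 drop R (P beats it: B:12>9 C:10>8)
P2 drop S (P beats it: B:12>1 C:10>5)
P1→{B,C} P2→{P,Q,T}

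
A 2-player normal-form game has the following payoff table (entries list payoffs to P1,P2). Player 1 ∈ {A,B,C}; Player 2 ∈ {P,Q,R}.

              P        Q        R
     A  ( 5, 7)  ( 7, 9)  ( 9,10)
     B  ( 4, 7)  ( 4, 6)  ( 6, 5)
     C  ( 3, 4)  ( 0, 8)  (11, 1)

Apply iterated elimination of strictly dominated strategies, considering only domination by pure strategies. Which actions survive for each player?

IESDS → P1:{A,C} P2:{Q,R}

P1 drop B (A beats it: P:5>4 Q:7>4 R:9>6)
P2 drop P (Q beats it: A:9>7 C:8>4)
P1→{A,C} P2→{Q,R}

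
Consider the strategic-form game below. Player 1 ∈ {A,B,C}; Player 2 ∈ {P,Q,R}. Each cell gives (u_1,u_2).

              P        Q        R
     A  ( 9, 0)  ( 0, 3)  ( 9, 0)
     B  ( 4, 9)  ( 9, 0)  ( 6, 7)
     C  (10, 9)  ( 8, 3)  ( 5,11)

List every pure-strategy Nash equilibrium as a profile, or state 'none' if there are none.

PSNE: ∅

(A,P): not NE [P1→C gives 10>9; P2→Q gives 3>0]
(A,Q): not NE [P1→B gives 9>0]
(A,R): not NE [P2→Q gives 3>0]
(B,P): not NE [P1→C gives 10>4]
(B,Q): not NE [P2→P gives 9>0]
(B,R): not NE [P1→A gives 9>6; P2→P gives 9>7]
(C,P): not NE [P2→R gives 11>9]
(C,Q): not NE [P1→B gives 9>8; P2→R gives 11>3]
(C,R): not NE [P1→A gives 9>5]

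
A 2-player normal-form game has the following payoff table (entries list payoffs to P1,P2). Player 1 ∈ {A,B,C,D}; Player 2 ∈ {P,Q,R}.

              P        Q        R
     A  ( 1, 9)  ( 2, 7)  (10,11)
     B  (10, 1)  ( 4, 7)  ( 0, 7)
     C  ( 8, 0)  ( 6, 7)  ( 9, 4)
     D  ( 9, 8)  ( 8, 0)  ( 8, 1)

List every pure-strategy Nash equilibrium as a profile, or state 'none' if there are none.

(A,P): not NE [P1→B gives 10>1; P2→R gives 11>9]
(A,Q): not NE [P1→D gives 8>2; P2→R gives 11>7]
(A,R): NE
(B,P): not NE [P2→R gives 7>1]
(B,Q): not NE [P1→D gives 8>4]
(B,R): not NE [P1→A gives 10>0]
(C,P): not NE [P1→B gives 10>8; P2→Q gives 7>0]
(C,Q): not NE [P1→D gives 8>6]
(C,R): not NE [P1→A gives 10>9; P2→Q gives 7>4]
(D,P): not NE [P1→B gives 10>9]
(D,Q): not NE [P2→P gives 8>0]
(D,R): not NE [P1→A gives 10>8; P2→P gives 8>1]

Nash profiles: (A,R)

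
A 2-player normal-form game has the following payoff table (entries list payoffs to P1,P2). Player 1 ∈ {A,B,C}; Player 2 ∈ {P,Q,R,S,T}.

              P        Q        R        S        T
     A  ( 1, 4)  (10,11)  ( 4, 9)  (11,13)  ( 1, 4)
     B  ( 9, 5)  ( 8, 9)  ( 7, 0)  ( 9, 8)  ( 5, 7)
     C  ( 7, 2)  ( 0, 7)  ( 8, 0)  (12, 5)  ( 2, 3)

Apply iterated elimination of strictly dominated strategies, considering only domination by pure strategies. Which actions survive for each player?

Survivors P1:{A,C} P2:{Q,S}

P2 drop P (Q beats it: A:11>4 B:9>5 C:7>2)
P2 drop R (Q beats it: A:11>9 B:9>0 C:7>0)
P2 drop T (Q beats it: A:11>4 B:9>7 C:7>3)
P1 drop B (A beats it: Q:10>8 S:11>9)
P1→{A,C} P2→{Q,S}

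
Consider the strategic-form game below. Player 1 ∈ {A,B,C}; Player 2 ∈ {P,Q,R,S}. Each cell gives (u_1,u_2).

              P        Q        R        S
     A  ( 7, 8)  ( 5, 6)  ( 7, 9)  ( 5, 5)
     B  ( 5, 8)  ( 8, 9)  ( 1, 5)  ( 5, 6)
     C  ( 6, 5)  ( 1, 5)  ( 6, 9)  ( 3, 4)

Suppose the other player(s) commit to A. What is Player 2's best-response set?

u_2(P vs A) = 8
u_2(Q vs A) = 6
u_2(R vs A) = 9
u_2(S vs A) = 5
max payoff 9 at {R}

P2 best: {R}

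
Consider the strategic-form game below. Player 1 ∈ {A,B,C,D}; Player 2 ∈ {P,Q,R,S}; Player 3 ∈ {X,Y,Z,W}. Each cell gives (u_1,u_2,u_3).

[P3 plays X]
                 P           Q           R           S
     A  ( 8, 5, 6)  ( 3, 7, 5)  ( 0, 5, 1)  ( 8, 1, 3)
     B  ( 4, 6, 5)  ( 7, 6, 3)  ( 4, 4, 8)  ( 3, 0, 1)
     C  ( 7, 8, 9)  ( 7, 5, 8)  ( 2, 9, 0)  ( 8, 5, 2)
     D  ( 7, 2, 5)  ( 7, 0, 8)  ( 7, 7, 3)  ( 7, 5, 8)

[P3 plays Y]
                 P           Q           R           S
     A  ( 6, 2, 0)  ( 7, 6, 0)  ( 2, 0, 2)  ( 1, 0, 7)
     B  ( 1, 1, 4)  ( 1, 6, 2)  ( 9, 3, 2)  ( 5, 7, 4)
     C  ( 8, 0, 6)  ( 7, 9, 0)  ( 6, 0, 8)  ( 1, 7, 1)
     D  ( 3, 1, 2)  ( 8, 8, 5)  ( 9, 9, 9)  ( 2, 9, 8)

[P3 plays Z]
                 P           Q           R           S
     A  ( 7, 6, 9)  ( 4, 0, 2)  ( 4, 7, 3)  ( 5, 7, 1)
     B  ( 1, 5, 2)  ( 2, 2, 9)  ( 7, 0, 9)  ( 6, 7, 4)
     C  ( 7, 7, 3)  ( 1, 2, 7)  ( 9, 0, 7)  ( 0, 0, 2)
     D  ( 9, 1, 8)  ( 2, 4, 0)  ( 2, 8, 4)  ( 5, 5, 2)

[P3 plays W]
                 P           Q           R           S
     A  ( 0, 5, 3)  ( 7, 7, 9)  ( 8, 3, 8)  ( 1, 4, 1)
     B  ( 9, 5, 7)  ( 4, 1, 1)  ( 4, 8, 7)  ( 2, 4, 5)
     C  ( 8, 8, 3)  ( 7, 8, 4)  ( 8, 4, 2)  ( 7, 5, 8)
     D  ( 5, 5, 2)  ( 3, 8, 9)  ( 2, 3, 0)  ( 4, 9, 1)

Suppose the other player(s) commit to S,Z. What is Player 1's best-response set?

u_1(A vs S,Z) = 5
u_1(B vs S,Z) = 6
u_1(C vs S,Z) = 0
u_1(D vs S,Z) = 5
max payoff 6 at {B}

P1 best: {B}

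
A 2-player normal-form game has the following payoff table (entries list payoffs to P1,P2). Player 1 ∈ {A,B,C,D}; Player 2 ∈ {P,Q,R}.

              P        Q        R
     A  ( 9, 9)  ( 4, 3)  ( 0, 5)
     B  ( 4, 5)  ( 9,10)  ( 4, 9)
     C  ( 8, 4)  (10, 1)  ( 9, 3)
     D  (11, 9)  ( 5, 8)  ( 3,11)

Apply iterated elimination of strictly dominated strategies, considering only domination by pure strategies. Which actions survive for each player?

P1 drop A (D beats it: P:11>9 Q:5>4 R:3>0)
P1 drop B (C beats it: P:8>4 Q:10>9 R:9>4)
P2 drop Q (P beats it: C:4>1 D:9>8)
P1→{C,D} P2→{P,R}

Remaining: P1:{C,D} P2:{P,R}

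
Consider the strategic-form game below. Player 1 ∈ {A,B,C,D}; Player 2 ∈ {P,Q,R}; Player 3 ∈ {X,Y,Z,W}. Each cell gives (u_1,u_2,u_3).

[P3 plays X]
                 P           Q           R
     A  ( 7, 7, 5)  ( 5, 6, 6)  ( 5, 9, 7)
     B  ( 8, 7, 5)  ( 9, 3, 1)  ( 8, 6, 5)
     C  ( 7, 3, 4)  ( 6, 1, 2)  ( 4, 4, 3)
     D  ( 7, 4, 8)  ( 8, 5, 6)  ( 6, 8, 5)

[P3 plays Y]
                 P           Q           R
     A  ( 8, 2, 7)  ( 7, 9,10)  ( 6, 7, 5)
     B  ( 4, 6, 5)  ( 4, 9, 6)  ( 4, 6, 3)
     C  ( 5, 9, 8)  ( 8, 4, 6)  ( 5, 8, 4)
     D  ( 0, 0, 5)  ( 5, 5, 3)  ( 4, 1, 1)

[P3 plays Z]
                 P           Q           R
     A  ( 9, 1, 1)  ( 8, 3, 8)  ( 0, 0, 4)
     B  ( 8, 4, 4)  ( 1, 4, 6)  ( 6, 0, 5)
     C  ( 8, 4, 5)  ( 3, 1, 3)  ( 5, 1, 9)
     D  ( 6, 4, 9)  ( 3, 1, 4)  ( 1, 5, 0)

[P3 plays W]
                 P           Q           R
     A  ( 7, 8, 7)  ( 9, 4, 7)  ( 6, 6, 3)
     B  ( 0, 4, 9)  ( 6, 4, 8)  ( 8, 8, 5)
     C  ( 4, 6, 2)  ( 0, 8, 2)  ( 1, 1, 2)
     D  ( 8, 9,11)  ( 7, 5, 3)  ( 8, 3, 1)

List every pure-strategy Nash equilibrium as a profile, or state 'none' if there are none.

(A,P,X): not NE [P1→B gives 8>7; P2→R gives 9>7; P3→W gives 7>5]
(A,P,Y): not NE [P2→Q gives 9>2]
(A,P,Z): not NE [P2→Q gives 3>1; P3→W gives 7>1]
(A,P,W): not NE [P1→D gives 8>7]
(A,Q,X): not NE [P1→B gives 9>5; P2→R gives 9>6; P3→Y gives 10>6]
(A,Q,Y): not NE [P1→C gives 8>7]
(A,Q,Z): not NE [P3→Y gives 10>8]
(A,Q,W): not NE [P2→P gives 8>4; P3→Y gives 10>7]
(A,R,X): not NE [P1→B gives 8>5]
(A,R,Y): not NE [P2→Q gives 9>7; P3→X gives 7>5]
(A,R,Z): not NE [P1→B gives 6>0; P2→Q gives 3>0; P3→X gives 7>4]
(A,R,W): not NE [P1→D gives 8>6; P2→P gives 8>6; P3→X gives 7>3]
(B,P,X): not NE [P3→W gives 9>5]
(B,P,Y): not NE [P1→A gives 8>4; P2→Q gives 9>6; P3→W gives 9>5]
(B,P,Z): not NE [P1→A gives 9>8; P3→W gives 9>4]
(B,P,W): not NE [P1→D gives 8>0; P2→R gives 8>4]
(B,Q,X): not NE [P2→P gives 7>3; P3→W gives 8>1]
(B,Q,Y): not NE [P1→C gives 8>4; P3→W gives 8>6]
(B,Q,Z): not NE [P1→A gives 8>1; P3→W gives 8>6]
(B,Q,W): not NE [P1→A gives 9>6; P2→R gives 8>4]
(B,R,X): not NE [P2→P gives 7>6]
(B,R,Y): not NE [P1→A gives 6>4; P2→Q gives 9>6; P3→W gives 5>3]
(B,R,Z): not NE [P2→Q gives 4>0]
(B,R,W): NE
(C,P,X): not NE [P1→B gives 8>7; P2→R gives 4>3; P3→Y gives 8>4]
(C,P,Y): not NE [P1→A gives 8>5]
(C,P,Z): not NE [P1→A gives 9>8; P3→Y gives 8>5]
(C,P,W): not NE [P1→D gives 8>4; P2→Q gives 8>6; P3→Y gives 8>2]
(C,Q,X): not NE [P1→B gives 9>6; P2→R gives 4>1; P3→Y gives 6>2]
(C,Q,Y): not NE [P2→P gives 9>4]
(C,Q,Z): not NE [P1→A gives 8>3; P2→P gives 4>1; P3→Y gives 6>3]
(C,Q,W): not NE [P1→A gives 9>0; P3→Y gives 6>2]
(C,R,X): not NE [P1→B gives 8>4; P3→Z gives 9>3]
(C,R,Y): not NE [P1→A gives 6>5; P2→P gives 9>8; P3→Z gives 9>4]
(C,R,Z): not NE [P1→B gives 6>5; P2→P gives 4>1]
(C,R,W): not NE [P1→D gives 8>1; P2→Q gives 8>1; P3→Z gives 9>2]
(D,P,X): not NE [P1→B gives 8>7; P2→R gives 8>4; P3→W gives 11>8]
(D,P,Y): not NE [P1→A gives 8>0; P2→Q gives 5>0; P3→W gives 11>5]
(D,P,Z): not NE [P1→A gives 9>6; P2→R gives 5>4; P3→W gives 11>9]
(D,P,W): NE
(D,Q,X): not NE [P1→B gives 9>8; P2→R gives 8>5]
(D,Q,Y): not NE [P1→C gives 8>5; P3→X gives 6>3]
(D,Q,Z): not NE [P1→A gives 8>3; P2→R gives 5>1; P3→X gives 6>4]
(D,Q,W): not NE [P1→A gives 9>7; P2→P gives 9>5; P3→X gives 6>3]
(D,R,X): not NE [P1→B gives 8>6]
(D,R,Y): not NE [P1→A gives 6>4; P2→Q gives 5>1; P3→X gives 5>1]
(D,R,Z): not NE [P1→B gives 6>1; P3→X gives 5>0]
(D,R,W): not NE [P2→P gives 9>3; P3→X gives 5>1]

Nash profiles: (B,R,W), (D,P,W)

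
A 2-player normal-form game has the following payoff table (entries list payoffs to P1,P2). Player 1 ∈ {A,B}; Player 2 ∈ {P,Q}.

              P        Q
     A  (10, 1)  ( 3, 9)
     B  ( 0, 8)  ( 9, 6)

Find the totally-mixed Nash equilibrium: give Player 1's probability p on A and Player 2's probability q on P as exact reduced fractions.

P1 indiff ⇒ q·10+(1-q)·3 = q·0+(1-q)·9 ⇒ q(10) = (1-q)(6) ⇒ q = 3/8
P2 indiff ⇒ p·1+(1-p)·8 = p·9+(1-p)·6 ⇒ p(-8) = (1-p)(-2) ⇒ p = 1/5

P1 mixes 1/5 on A; P2 mixes 3/8 on P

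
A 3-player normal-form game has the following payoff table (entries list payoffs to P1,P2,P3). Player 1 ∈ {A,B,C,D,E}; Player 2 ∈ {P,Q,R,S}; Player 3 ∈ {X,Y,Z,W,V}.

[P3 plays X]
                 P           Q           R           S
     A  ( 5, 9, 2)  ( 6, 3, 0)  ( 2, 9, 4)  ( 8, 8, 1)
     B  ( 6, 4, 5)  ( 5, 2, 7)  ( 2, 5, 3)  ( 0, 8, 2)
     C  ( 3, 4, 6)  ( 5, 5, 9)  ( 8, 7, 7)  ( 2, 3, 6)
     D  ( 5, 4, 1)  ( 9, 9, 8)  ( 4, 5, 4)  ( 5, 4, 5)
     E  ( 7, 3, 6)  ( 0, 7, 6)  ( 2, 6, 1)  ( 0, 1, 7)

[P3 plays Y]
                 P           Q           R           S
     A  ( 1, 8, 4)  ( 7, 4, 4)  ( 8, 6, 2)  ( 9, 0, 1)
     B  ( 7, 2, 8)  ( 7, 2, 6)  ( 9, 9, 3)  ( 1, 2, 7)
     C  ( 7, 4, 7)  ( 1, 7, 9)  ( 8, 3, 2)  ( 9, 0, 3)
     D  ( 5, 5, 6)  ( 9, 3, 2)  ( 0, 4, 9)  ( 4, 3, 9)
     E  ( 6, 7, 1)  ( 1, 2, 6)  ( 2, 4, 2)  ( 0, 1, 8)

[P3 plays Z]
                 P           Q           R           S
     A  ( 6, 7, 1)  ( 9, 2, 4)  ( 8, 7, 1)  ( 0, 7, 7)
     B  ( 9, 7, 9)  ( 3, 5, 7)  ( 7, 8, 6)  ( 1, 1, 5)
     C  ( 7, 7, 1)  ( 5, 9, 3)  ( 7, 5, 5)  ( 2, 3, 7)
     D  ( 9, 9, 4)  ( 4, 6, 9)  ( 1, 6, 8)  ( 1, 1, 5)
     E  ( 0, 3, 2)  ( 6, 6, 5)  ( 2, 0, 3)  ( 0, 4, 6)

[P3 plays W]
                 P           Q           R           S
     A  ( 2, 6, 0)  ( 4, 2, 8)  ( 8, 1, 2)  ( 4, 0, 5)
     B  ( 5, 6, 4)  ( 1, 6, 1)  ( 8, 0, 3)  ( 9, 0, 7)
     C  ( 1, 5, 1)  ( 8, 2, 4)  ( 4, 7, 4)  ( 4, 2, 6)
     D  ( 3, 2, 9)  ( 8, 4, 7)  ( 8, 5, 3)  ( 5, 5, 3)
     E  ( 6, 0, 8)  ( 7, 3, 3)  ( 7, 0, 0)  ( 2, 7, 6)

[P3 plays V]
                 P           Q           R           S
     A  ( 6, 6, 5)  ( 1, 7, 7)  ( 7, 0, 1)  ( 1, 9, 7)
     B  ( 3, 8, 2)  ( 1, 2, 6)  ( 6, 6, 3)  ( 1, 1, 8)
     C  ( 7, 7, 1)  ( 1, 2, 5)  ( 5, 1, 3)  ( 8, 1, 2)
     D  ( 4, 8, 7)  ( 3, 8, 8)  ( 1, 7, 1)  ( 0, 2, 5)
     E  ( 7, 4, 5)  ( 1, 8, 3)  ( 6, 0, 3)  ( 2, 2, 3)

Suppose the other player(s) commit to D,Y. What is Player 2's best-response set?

argmax u_2 = {P}

u_2(P vs D,Y) = 5
u_2(Q vs D,Y) = 3
u_2(R vs D,Y) = 4
u_2(S vs D,Y) = 3
max payoff 5 at {P}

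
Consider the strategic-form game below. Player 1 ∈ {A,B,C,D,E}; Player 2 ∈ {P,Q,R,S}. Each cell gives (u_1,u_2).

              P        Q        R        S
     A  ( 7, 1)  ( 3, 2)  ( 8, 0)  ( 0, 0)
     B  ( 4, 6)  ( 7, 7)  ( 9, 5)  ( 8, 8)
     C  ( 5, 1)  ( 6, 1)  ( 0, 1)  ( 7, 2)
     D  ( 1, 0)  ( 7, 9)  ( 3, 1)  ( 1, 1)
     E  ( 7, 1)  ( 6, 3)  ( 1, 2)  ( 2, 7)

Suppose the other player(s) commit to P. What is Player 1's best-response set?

BR_1 = {A,E}

u_1(A vs P) = 7
u_1(B vs P) = 4
u_1(C vs P) = 5
u_1(D vs P) = 1
u_1(E vs P) = 7
max payoff 7 at {A,E}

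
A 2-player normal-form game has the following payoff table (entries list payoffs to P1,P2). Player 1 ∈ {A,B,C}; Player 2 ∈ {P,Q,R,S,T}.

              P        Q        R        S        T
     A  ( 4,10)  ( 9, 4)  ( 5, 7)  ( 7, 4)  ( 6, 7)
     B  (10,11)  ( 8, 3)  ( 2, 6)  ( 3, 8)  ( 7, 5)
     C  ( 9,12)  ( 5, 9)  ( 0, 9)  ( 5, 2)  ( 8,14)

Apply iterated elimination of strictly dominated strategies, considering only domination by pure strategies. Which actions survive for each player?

P2 drop Q (P beats it: A:10>4 B:11>3 C:12>9)
P2 drop R (P beats it: A:10>7 B:11>6 C:12>9)
P2 drop S (P beats it: A:10>4 B:11>8 C:12>2)
P1 drop A (B beats it: P:10>4 T:7>6)
P1→{B,C} P2→{P,T}

Remaining: P1:{B,C} P2:{P,T}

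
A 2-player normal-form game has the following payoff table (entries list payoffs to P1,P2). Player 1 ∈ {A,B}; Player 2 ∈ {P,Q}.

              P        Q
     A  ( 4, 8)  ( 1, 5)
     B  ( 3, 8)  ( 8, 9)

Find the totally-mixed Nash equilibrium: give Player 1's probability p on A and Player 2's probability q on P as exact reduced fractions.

(p,q) = (1/4, 7/8)

P1 indiff ⇒ q·4+(1-q)·1 = q·3+(1-q)·8 ⇒ q(1) = (1-q)(7) ⇒ q = 7/8
P2 indiff ⇒ p·8+(1-p)·8 = p·5+(1-p)·9 ⇒ p(3) = (1-p)(1) ⇒ p = 1/4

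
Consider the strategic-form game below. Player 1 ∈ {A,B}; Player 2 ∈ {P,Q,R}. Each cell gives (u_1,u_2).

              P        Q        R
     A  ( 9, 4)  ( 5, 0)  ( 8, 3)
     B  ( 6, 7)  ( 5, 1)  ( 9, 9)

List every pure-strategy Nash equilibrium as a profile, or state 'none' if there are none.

PSNE = {(A,P), (B,R)}

(A,P): NE
(A,Q): not NE [P2→P gives 4>0]
(A,R): not NE [P1→B gives 9>8; P2→P gives 4>3]
(B,P): not NE [P1→A gives 9>6; P2→R gives 9>7]
(B,Q): not NE [P2→R gives 9>1]
(B,R): NE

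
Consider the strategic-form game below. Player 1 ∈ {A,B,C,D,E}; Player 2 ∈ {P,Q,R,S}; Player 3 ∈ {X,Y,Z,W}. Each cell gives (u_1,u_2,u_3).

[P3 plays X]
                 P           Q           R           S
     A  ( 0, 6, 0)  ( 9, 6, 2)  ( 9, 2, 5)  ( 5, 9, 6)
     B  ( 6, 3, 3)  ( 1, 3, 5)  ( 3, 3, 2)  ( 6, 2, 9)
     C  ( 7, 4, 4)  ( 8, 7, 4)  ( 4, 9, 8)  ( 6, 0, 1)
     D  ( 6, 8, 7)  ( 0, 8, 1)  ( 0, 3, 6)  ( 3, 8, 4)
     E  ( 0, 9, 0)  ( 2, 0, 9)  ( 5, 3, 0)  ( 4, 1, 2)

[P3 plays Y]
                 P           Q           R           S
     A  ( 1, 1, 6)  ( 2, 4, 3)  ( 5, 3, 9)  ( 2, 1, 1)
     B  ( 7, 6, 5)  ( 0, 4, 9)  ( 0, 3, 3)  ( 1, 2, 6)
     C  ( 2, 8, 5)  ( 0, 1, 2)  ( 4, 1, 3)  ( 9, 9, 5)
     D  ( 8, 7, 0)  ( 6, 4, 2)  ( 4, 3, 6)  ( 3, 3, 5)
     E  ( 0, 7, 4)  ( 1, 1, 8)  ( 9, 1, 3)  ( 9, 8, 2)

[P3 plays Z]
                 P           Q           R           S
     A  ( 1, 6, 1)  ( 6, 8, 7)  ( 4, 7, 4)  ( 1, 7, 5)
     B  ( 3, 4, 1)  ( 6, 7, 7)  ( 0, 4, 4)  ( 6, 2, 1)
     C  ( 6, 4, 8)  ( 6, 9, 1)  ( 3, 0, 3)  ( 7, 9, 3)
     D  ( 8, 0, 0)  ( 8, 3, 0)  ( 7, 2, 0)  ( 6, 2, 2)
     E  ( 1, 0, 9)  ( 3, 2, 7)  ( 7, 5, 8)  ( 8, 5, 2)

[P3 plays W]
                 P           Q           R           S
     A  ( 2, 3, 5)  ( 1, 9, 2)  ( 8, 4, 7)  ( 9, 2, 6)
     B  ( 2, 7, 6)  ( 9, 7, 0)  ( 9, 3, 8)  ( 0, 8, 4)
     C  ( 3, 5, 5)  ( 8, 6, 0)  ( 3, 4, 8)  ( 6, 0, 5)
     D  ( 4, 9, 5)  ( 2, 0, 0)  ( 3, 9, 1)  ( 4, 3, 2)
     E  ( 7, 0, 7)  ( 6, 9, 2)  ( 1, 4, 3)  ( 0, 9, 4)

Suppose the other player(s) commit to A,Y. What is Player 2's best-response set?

u_2(P vs A,Y) = 1
u_2(Q vs A,Y) = 4
u_2(R vs A,Y) = 3
u_2(S vs A,Y) = 1
max payoff 4 at {Q}

P2 best: {Q}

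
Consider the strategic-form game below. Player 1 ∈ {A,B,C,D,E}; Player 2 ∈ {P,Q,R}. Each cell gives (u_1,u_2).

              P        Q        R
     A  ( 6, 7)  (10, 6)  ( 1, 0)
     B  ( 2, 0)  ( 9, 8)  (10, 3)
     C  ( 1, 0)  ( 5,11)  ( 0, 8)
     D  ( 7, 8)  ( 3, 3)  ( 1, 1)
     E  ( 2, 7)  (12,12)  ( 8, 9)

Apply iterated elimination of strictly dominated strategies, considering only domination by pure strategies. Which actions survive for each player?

IESDS → P1:{A,D,E} P2:{P,Q}

P1 drop C (A beats it: P:6>1 Q:10>5 R:1>0)
P2 drop R (Q beats it: A:6>0 B:8>3 D:3>1 E:12>9)
P1 drop B (A beats it: P:6>2 Q:10>9)
P1→{A,D,E} P2→{P,Q}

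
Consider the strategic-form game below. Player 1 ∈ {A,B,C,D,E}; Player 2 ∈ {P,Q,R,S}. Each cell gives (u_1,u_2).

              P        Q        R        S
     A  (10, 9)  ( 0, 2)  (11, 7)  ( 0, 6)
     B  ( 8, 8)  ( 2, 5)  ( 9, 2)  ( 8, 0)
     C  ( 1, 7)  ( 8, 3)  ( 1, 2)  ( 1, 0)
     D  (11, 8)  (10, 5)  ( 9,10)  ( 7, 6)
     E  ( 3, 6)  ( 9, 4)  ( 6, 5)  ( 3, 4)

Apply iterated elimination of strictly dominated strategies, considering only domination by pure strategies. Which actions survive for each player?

P1 drop C (D beats it: P:11>1 Q:10>8 R:9>1 S:7>1)
P1 drop E (D beats it: P:11>3 Q:10>9 R:9>6 S:7>3)
P2 drop Q (P beats it: A:9>2 B:8>5 D:8>5)
P2 drop S (P beats it: A:9>6 B:8>0 D:8>6)
P1 drop B (A beats it: P:10>8 R:11>9)
P1→{A,D} P2→{P,R}

Remaining: P1:{A,D} P2:{P,R}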